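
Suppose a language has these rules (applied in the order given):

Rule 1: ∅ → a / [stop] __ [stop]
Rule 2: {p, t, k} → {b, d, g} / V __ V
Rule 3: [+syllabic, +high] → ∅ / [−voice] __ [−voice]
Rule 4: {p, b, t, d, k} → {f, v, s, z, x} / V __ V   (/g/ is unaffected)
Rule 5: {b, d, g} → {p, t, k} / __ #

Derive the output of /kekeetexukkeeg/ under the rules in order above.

kegeezexugageek

Rule 1 (stop-cluster a-epenthesis): /k/ and /k/ form a stop–stop cluster, so [a] is inserted between them. /kekeetexukkeeg/ → kekeetexukakeeg.
Rule 2 (intervocalic voicing): /k/ is a voiceless stop between vowels /e/ and /e/, so it voices to [g]. /t/ is a voiceless stop between vowels /e/ and /e/, so it voices to [d]. /k/ is a voiceless stop between vowels /u/ and /a/, so it voices to [g]. /k/ is a voiceless stop between vowels /a/ and /e/, so it voices to [g]. /kekeetexukakeeg/ → kegeedexugageeg.
Rule 3 (high vowel syncope): no segment meets the environment; /kegeedexugageeg/ is unchanged.
Rule 4 (intervocalic spirantization): /d/ is a stop between vowels /e/ and /e/, so it spirantizes to the fricative [z]. /kegeedexugageeg/ → kegeezexugageeg.
Rule 5 (final devoicing): /g/ is a voiced stop in word-final position, so it devoices to [k]. /kegeezexugageeg/ → kegeezexugageek.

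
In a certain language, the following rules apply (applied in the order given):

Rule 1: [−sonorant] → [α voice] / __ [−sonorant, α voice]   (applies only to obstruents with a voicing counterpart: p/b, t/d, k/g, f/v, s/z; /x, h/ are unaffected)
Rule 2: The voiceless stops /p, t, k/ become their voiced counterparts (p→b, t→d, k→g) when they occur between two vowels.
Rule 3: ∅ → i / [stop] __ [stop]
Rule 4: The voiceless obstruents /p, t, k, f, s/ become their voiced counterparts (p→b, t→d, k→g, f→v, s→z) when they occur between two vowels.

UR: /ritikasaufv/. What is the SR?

ridigazauvv

Rule 1 (regressive voicing assimilation): /f/ precedes the voiced obstruent /v/, so it voices to [v] by assimilation. /ritikasaufv/ → ritikasauvv.
Rule 2 (intervocalic voicing): /t/ is a voiceless stop between vowels /i/ and /i/, so it voices to [d]. /k/ is a voiceless stop between vowels /i/ and /a/, so it voices to [g]. /ritikasauvv/ → ridigasauvv.
Rule 3 (stop-cluster i-epenthesis): no segment meets the environment; /ridigasauvv/ is unchanged.
Rule 4 (intervocalic voicing): /s/ is a voiceless obstruent between vowels /a/ and /a/, so it voices to [z]. /ridigasauvv/ → ridigazauvv.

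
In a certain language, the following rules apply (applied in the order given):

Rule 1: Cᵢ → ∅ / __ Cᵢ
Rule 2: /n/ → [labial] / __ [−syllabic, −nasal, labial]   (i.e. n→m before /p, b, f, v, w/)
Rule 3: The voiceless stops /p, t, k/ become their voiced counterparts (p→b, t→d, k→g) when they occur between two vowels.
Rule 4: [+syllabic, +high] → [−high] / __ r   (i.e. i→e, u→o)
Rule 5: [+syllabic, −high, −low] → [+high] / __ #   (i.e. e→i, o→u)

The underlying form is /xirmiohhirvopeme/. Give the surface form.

Rule 1 (degemination): /hh/ is a geminate; the first /h/ deletes. /xirmiohhirvopeme/ → xirmiohirvopeme.
Rule 2 (nasal place assimilation): no segment meets the environment; /xirmiohirvopeme/ is unchanged.
Rule 3 (intervocalic voicing): /p/ is a voiceless stop between vowels /o/ and /e/, so it voices to [b]. /xirmiohirvopeme/ → xirmiohirvobeme.
Rule 4 (pre-rhotic lowering): /i/ is a high vowel immediately before /r/, so it lowers to [e]. /i/ is a high vowel immediately before /r/, so it lowers to [e]. /xirmiohirvobeme/ → xermiohervobeme.
Rule 5 (final vowel raising): /e/ is a mid vowel in word-final position, so it raises to [i]. /xermiohervobeme/ → xermiohervobemi.

xermiohervobemi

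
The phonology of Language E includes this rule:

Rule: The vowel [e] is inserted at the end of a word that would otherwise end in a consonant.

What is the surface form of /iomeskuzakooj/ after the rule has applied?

the form ends in the consonant /j/, so [e] is inserted word-finally.
Surface form: [iomeskuzakooje].

iomeskuzakooje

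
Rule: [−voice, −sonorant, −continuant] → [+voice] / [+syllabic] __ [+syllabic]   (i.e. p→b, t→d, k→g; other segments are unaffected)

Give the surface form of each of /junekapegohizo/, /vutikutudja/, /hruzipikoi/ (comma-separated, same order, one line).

junegabegohizo, vudigududja, hruzibigoi

/junekapegohizo/: /k/ is a voiceless stop between vowels /e/ and /a/, so it voices to [g]. /p/ is a voiceless stop between vowels /a/ and /e/, so it voices to [b]. → [junegabegohizo].
/vutikutudja/: /t/ is a voiceless stop between vowels /u/ and /i/, so it voices to [d]. /k/ is a voiceless stop between vowels /i/ and /u/, so it voices to [g]. /t/ is a voiceless stop between vowels /u/ and /u/, so it voices to [d]. → [vudigududja].
/hruzipikoi/: /p/ is a voiceless stop between vowels /i/ and /i/, so it voices to [b]. /k/ is a voiceless stop between vowels /i/ and /o/, so it voices to [g]. → [hruzibigoi].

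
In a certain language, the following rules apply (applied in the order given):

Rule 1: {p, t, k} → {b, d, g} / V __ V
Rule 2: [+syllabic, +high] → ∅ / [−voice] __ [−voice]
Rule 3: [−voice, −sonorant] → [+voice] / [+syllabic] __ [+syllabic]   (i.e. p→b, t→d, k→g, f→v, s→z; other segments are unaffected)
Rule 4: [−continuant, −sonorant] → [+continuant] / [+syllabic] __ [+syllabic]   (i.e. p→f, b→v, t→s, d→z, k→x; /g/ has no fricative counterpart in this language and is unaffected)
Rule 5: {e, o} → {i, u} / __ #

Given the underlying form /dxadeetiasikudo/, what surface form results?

Rule 1 (intervocalic voicing): /t/ is a voiceless stop between vowels /e/ and /i/, so it voices to [d]. /k/ is a voiceless stop between vowels /i/ and /u/, so it voices to [g]. /dxadeetiasikudo/ → dxadeediasigudo.
Rule 2 (high vowel syncope): no segment meets the environment; /dxadeediasigudo/ is unchanged.
Rule 3 (intervocalic voicing): /s/ is a voiceless obstruent between vowels /a/ and /i/, so it voices to [z]. /dxadeediasigudo/ → dxadeediazigudo.
Rule 4 (intervocalic spirantization): /d/ is a stop between vowels /a/ and /e/, so it spirantizes to the fricative [z]. /d/ is a stop between vowels /e/ and /i/, so it spirantizes to the fricative [z]. /d/ is a stop between vowels /u/ and /o/, so it spirantizes to the fricative [z]. /dxadeediazigudo/ → dxazeeziaziguzo.
Rule 5 (final vowel raising): /o/ is a mid vowel in word-final position, so it raises to [u]. /dxazeeziaziguzo/ → dxazeeziaziguzu.

dxazeeziaziguzu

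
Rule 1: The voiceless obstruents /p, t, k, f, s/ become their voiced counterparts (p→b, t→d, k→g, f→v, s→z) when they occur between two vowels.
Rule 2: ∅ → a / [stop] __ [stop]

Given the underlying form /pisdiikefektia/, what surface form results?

pisdiigevekatia

Rule 1 (intervocalic voicing): /k/ is a voiceless obstruent between vowels /i/ and /e/, so it voices to [g]. /f/ is a voiceless obstruent between vowels /e/ and /e/, so it voices to [v]. /pisdiikefektia/ → pisdiigevektia.
Rule 2 (stop-cluster a-epenthesis): /k/ and /t/ form a stop–stop cluster, so [a] is inserted between them. /pisdiigevektia/ → pisdiigevekatia.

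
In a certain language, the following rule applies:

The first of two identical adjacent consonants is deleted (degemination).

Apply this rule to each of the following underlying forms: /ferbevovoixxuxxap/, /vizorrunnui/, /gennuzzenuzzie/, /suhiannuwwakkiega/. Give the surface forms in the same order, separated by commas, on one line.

/ferbevovoixxuxxap/: /xx/ is a geminate; the first /x/ deletes. /xx/ is a geminate; the first /x/ deletes. → [ferbevovoixuxap].
/vizorrunnui/: /rr/ is a geminate; the first /r/ deletes. /nn/ is a geminate; the first /n/ deletes. → [vizorunui].
/gennuzzenuzzie/: /nn/ is a geminate; the first /n/ deletes. /zz/ is a geminate; the first /z/ deletes. /zz/ is a geminate; the first /z/ deletes. → [genuzenuzie].
/suhiannuwwakkiega/: /nn/ is a geminate; the first /n/ deletes. /ww/ is a geminate; the first /w/ deletes. /kk/ is a geminate; the first /k/ deletes. → [suhianuwakiega].

ferbevovoixuxap, vizorunui, genuzenuzie, suhianuwakiega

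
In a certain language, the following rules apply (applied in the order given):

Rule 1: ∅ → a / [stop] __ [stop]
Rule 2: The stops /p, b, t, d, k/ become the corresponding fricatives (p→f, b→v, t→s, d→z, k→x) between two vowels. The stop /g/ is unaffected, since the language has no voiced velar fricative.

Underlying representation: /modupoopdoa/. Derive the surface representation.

Rule 1 (stop-cluster a-epenthesis): /p/ and /d/ form a stop–stop cluster, so [a] is inserted between them. /modupoopdoa/ → modupoopadoa.
Rule 2 (intervocalic spirantization): /d/ is a stop between vowels /o/ and /u/, so it spirantizes to the fricative [z]. /p/ is a stop between vowels /u/ and /o/, so it spirantizes to the fricative [f]. /p/ is a stop between vowels /o/ and /a/, so it spirantizes to the fricative [f]. /d/ is a stop between vowels /a/ and /o/, so it spirantizes to the fricative [z]. /modupoopadoa/ → mozufoofazoa.

mozufoofazoa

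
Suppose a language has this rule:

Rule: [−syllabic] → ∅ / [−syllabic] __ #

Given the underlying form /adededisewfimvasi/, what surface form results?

adededisewfimvasi

No segment of /adededisewfimvasi/ meets the structural description of the rule, so the form surfaces unchanged.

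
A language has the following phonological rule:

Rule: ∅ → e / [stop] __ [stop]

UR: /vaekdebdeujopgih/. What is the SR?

vaekedebedeujopegih

/k/ and /d/ form a stop–stop cluster, so [e] is inserted between them.
/b/ and /d/ form a stop–stop cluster, so [e] is inserted between them.
/p/ and /g/ form a stop–stop cluster, so [e] is inserted between them.
Surface form: [vaekedebedeujopegih].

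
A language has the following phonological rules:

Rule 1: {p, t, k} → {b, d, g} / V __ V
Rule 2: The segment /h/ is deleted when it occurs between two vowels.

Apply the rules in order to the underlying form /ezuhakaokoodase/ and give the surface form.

ezuagaogoodase

Rule 1 (intervocalic voicing): /k/ is a voiceless stop between vowels /a/ and /a/, so it voices to [g]. /k/ is a voiceless stop between vowels /o/ and /o/, so it voices to [g]. /ezuhakaokoodase/ → ezuhagaogoodase.
Rule 2 (intervocalic h-deletion): /h/ occurs between vowels /u/ and /a/, so it deletes. /ezuhagaogoodase/ → ezuagaogoodase.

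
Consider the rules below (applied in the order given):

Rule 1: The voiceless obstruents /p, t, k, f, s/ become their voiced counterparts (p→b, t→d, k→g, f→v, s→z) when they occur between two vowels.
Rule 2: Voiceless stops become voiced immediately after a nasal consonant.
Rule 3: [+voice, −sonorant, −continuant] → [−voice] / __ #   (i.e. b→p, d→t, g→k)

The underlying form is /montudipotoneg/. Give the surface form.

mondudibodonek

Rule 1 (intervocalic voicing): /p/ is a voiceless obstruent between vowels /i/ and /o/, so it voices to [b]. /t/ is a voiceless obstruent between vowels /o/ and /o/, so it voices to [d]. /montudipotoneg/ → montudibodoneg.
Rule 2 (post-nasal voicing): /t/ is a voiceless stop immediately after the nasal /n/, so it voices to [d]. /montudibodoneg/ → mondudibodoneg.
Rule 3 (final devoicing): /g/ is a voiced stop in word-final position, so it devoices to [k]. /mondudibodoneg/ → mondudibodonek.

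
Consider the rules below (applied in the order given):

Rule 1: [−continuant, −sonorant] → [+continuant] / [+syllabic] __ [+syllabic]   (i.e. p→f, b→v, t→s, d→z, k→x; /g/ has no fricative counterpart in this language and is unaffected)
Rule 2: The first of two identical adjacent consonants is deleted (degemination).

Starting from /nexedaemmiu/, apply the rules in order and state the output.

nexezaemiu

Rule 1 (intervocalic spirantization): /d/ is a stop between vowels /e/ and /a/, so it spirantizes to the fricative [z]. /nexedaemmiu/ → nexezaemmiu.
Rule 2 (degemination): /mm/ is a geminate; the first /m/ deletes. /nexezaemmiu/ → nexezaemiu.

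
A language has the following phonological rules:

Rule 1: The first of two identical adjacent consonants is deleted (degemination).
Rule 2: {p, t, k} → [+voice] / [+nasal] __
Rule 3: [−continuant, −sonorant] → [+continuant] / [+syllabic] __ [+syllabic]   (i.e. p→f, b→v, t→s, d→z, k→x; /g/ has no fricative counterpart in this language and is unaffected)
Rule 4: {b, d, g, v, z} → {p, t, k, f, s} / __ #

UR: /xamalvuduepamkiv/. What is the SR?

xamalvuzuefamgif

Rule 1 (degemination): no segment meets the environment; /xamalvuduepamkiv/ is unchanged.
Rule 2 (post-nasal voicing): /k/ is a voiceless stop immediately after the nasal /m/, so it voices to [g]. /xamalvuduepamkiv/ → xamalvuduepamgiv.
Rule 3 (intervocalic spirantization): /d/ is a stop between vowels /u/ and /u/, so it spirantizes to the fricative [z]. /p/ is a stop between vowels /e/ and /a/, so it spirantizes to the fricative [f]. /xamalvuduepamgiv/ → xamalvuzuefamgiv.
Rule 4 (final devoicing): /v/ is a voiced obstruent in word-final position, so it devoices to [f]. /xamalvuzuefamgiv/ → xamalvuzuefamgif.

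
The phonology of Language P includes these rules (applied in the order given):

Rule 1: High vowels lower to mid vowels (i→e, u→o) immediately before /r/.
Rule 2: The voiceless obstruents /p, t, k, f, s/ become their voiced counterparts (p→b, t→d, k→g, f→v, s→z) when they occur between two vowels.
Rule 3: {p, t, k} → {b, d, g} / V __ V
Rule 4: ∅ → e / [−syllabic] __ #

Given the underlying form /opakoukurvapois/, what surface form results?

Rule 1 (pre-rhotic lowering): /u/ is a high vowel immediately before /r/, so it lowers to [o]. /opakoukurvapois/ → opakoukorvapois.
Rule 2 (intervocalic voicing): /p/ is a voiceless obstruent between vowels /o/ and /a/, so it voices to [b]. /k/ is a voiceless obstruent between vowels /a/ and /o/, so it voices to [g]. /k/ is a voiceless obstruent between vowels /u/ and /o/, so it voices to [g]. /p/ is a voiceless obstruent between vowels /a/ and /o/, so it voices to [b]. /opakoukorvapois/ → obagougorvabois.
Rule 3 (intervocalic voicing): no segment meets the environment; /obagougorvabois/ is unchanged.
Rule 4 (final e-epenthesis): the form ends in the consonant /s/, so [e] is inserted word-finally. /obagougorvabois/ → obagougorvaboise.

obagougorvaboise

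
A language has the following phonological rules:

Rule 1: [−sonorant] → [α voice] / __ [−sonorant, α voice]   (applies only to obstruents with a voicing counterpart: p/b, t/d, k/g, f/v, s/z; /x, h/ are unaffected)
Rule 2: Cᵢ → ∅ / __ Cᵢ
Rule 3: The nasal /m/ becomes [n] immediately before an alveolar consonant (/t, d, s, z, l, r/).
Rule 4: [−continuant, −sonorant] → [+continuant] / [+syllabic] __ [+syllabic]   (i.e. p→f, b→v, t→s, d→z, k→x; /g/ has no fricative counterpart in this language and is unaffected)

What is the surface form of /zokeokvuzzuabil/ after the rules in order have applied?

zoxeogvuzuavil

Rule 1 (regressive voicing assimilation): /k/ precedes the voiced obstruent /v/, so it voices to [g] by assimilation. /zokeokvuzzuabil/ → zokeogvuzzuabil.
Rule 2 (degemination): /zz/ is a geminate; the first /z/ deletes. /zokeogvuzzuabil/ → zokeogvuzuabil.
Rule 3 (nasal place assimilation): no segment meets the environment; /zokeogvuzuabil/ is unchanged.
Rule 4 (intervocalic spirantization): /k/ is a stop between vowels /o/ and /e/, so it spirantizes to the fricative [x]. /b/ is a stop between vowels /a/ and /i/, so it spirantizes to the fricative [v]. /zokeogvuzuabil/ → zoxeogvuzuavil.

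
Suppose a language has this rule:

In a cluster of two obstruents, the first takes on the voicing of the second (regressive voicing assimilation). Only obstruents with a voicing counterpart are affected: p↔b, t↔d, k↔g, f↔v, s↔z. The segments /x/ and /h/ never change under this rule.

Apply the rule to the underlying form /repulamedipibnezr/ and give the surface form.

No segment of /repulamedipibnezr/ meets the structural description of the rule, so the form surfaces unchanged.

repulamedipibnezr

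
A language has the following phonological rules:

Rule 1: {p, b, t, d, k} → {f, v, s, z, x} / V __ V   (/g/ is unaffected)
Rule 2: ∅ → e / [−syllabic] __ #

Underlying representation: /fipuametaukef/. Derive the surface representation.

Rule 1 (intervocalic spirantization): /p/ is a stop between vowels /i/ and /u/, so it spirantizes to the fricative [f]. /t/ is a stop between vowels /e/ and /a/, so it spirantizes to the fricative [s]. /k/ is a stop between vowels /u/ and /e/, so it spirantizes to the fricative [x]. /fipuametaukef/ → fifuamesauxef.
Rule 2 (final e-epenthesis): the form ends in the consonant /f/, so [e] is inserted word-finally. /fifuamesauxef/ → fifuamesauxefe.

fifuamesauxefe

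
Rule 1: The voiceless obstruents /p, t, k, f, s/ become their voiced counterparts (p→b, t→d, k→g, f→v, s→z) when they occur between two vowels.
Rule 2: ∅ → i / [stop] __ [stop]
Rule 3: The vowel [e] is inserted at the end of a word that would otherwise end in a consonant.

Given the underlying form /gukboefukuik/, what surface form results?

gukiboevuguike

Rule 1 (intervocalic voicing): /f/ is a voiceless obstruent between vowels /e/ and /u/, so it voices to [v]. /k/ is a voiceless obstruent between vowels /u/ and /u/, so it voices to [g]. /gukboefukuik/ → gukboevuguik.
Rule 2 (stop-cluster i-epenthesis): /k/ and /b/ form a stop–stop cluster, so [i] is inserted between them. /gukboevuguik/ → gukiboevuguik.
Rule 3 (final e-epenthesis): the form ends in the consonant /k/, so [e] is inserted word-finally. /gukiboevuguik/ → gukiboevuguike.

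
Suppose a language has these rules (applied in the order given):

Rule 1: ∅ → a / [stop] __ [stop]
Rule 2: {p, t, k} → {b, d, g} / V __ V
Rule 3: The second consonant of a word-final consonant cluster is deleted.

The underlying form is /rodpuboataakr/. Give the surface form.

Rule 1 (stop-cluster a-epenthesis): /d/ and /p/ form a stop–stop cluster, so [a] is inserted between them. /rodpuboataakr/ → rodapuboataakr.
Rule 2 (intervocalic voicing): /p/ is a voiceless stop between vowels /a/ and /u/, so it voices to [b]. /t/ is a voiceless stop between vowels /a/ and /a/, so it voices to [d]. /rodapuboataakr/ → rodabuboadaakr.
Rule 3 (final cluster simplification): /r/ is the second consonant of a word-final cluster /kr/, so it deletes. /rodabuboadaakr/ → rodabuboadaak.

rodabuboadaak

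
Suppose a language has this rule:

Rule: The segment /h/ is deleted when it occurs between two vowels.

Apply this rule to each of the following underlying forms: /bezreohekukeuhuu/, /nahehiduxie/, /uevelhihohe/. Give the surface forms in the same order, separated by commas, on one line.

/bezreohekukeuhuu/: /h/ occurs between vowels /o/ and /e/, so it deletes. /h/ occurs between vowels /u/ and /u/, so it deletes. → [bezreoekukeuuu].
/nahehiduxie/: /h/ occurs between vowels /a/ and /e/, so it deletes. /h/ occurs between vowels /e/ and /i/, so it deletes. → [naeiduxie].
/uevelhihohe/: /h/ occurs between vowels /i/ and /o/, so it deletes. /h/ occurs between vowels /o/ and /e/, so it deletes. → [uevelhioe].

bezreoekukeuuu, naeiduxie, uevelhioe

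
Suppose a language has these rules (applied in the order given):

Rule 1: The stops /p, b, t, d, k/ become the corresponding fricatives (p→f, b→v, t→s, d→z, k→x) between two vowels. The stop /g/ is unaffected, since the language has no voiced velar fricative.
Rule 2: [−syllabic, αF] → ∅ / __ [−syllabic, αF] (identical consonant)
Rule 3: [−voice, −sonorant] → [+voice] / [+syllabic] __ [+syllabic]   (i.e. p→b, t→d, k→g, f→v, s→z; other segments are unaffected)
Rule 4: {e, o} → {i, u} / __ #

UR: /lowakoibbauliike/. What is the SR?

lowaxoibauliixi

Rule 1 (intervocalic spirantization): /k/ is a stop between vowels /a/ and /o/, so it spirantizes to the fricative [x]. /k/ is a stop between vowels /i/ and /e/, so it spirantizes to the fricative [x]. /lowakoibbauliike/ → lowaxoibbauliixe.
Rule 2 (degemination): /bb/ is a geminate; the first /b/ deletes. /lowaxoibbauliixe/ → lowaxoibauliixe.
Rule 3 (intervocalic voicing): no segment meets the environment; /lowaxoibauliixe/ is unchanged.
Rule 4 (final vowel raising): /e/ is a mid vowel in word-final position, so it raises to [i]. /lowaxoibauliixe/ → lowaxoibauliixi.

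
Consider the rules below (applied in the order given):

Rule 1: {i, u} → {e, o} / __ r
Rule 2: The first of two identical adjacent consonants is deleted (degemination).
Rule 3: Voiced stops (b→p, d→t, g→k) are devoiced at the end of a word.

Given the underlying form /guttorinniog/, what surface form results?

Rule 1 (pre-rhotic lowering): no segment meets the environment; /guttorinniog/ is unchanged.
Rule 2 (degemination): /tt/ is a geminate; the first /t/ deletes. /nn/ is a geminate; the first /n/ deletes. /guttorinniog/ → gutoriniog.
Rule 3 (final devoicing): /g/ is a voiced stop in word-final position, so it devoices to [k]. /gutoriniog/ → gutoriniok.

gutoriniok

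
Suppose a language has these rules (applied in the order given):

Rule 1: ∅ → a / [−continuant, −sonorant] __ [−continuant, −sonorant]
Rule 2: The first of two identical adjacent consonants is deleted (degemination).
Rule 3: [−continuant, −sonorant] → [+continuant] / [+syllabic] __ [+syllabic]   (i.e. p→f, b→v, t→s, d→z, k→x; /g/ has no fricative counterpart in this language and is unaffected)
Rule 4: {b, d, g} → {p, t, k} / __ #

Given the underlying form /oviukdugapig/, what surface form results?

oviuxazugafik

Rule 1 (stop-cluster a-epenthesis): /k/ and /d/ form a stop–stop cluster, so [a] is inserted between them. /oviukdugapig/ → oviukadugapig.
Rule 2 (degemination): no segment meets the environment; /oviukadugapig/ is unchanged.
Rule 3 (intervocalic spirantization): /k/ is a stop between vowels /u/ and /a/, so it spirantizes to the fricative [x]. /d/ is a stop between vowels /a/ and /u/, so it spirantizes to the fricative [z]. /p/ is a stop between vowels /a/ and /i/, so it spirantizes to the fricative [f]. /oviukadugapig/ → oviuxazugafig.
Rule 4 (final devoicing): /g/ is a voiced stop in word-final position, so it devoices to [k]. /oviuxazugafig/ → oviuxazugafik.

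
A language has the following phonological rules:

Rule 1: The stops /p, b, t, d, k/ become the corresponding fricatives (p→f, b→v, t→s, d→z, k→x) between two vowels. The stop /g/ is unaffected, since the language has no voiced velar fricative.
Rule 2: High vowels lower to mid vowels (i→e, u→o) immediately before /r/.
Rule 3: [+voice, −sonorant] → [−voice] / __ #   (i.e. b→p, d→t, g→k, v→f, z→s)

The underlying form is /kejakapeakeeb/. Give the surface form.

Rule 1 (intervocalic spirantization): /k/ is a stop between vowels /a/ and /a/, so it spirantizes to the fricative [x]. /p/ is a stop between vowels /a/ and /e/, so it spirantizes to the fricative [f]. /k/ is a stop between vowels /a/ and /e/, so it spirantizes to the fricative [x]. /kejakapeakeeb/ → kejaxafeaxeeb.
Rule 2 (pre-rhotic lowering): no segment meets the environment; /kejaxafeaxeeb/ is unchanged.
Rule 3 (final devoicing): /b/ is a voiced obstruent in word-final position, so it devoices to [p]. /kejaxafeaxeeb/ → kejaxafeaxeep.

kejaxafeaxeep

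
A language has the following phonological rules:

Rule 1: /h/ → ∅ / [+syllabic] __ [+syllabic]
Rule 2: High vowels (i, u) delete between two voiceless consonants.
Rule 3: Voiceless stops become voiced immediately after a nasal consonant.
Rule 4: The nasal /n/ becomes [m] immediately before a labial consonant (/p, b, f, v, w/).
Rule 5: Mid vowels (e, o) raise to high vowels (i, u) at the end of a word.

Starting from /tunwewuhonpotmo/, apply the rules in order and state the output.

tumwewuombotmu

Rule 1 (intervocalic h-deletion): /h/ occurs between vowels /u/ and /o/, so it deletes. /tunwewuhonpotmo/ → tunwewuonpotmo.
Rule 2 (high vowel syncope): no segment meets the environment; /tunwewuonpotmo/ is unchanged.
Rule 3 (post-nasal voicing): /p/ is a voiceless stop immediately after the nasal /n/, so it voices to [b]. /tunwewuonpotmo/ → tunwewuonbotmo.
Rule 4 (nasal place assimilation): /n/ precedes the labial consonant /w/, so it assimilates in place to [m]. /n/ precedes the labial consonant /b/, so it assimilates in place to [m]. /tunwewuonbotmo/ → tumwewuombotmo.
Rule 5 (final vowel raising): /o/ is a mid vowel in word-final position, so it raises to [u]. /tumwewuombotmo/ → tumwewuombotmu.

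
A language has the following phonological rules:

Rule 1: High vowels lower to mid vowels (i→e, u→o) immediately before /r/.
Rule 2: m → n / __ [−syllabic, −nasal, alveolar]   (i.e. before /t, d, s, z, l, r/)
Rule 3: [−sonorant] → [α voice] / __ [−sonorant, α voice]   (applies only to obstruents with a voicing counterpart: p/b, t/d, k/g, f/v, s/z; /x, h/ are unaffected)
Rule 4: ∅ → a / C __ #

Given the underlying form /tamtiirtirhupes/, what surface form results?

tantierterhupesa

Rule 1 (pre-rhotic lowering): /i/ is a high vowel immediately before /r/, so it lowers to [e]. /i/ is a high vowel immediately before /r/, so it lowers to [e]. /tamtiirtirhupes/ → tamtierterhupes.
Rule 2 (nasal place assimilation): /m/ precedes the alveolar consonant /t/, so it assimilates in place to [n]. /tamtierterhupes/ → tantierterhupes.
Rule 3 (regressive voicing assimilation): no segment meets the environment; /tantierterhupes/ is unchanged.
Rule 4 (final a-epenthesis): the form ends in the consonant /s/, so [a] is inserted word-finally. /tantierterhupes/ → tantierterhupesa.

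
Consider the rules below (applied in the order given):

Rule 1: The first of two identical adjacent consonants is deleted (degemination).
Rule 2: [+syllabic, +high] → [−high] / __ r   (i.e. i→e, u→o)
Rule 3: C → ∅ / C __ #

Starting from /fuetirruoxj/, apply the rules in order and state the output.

Rule 1 (degemination): /rr/ is a geminate; the first /r/ deletes. /fuetirruoxj/ → fuetiruoxj.
Rule 2 (pre-rhotic lowering): /i/ is a high vowel immediately before /r/, so it lowers to [e]. /fuetiruoxj/ → fueteruoxj.
Rule 3 (final cluster simplification): /j/ is the second consonant of a word-final cluster /xj/, so it deletes. /fueteruoxj/ → fueteruox.

fueteruox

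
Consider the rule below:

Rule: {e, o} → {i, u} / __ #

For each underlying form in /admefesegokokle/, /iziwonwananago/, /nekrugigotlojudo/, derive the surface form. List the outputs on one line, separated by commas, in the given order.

/admefesegokokle/: /e/ is a mid vowel in word-final position, so it raises to [i]. → [admefesegokokli].
/iziwonwananago/: /o/ is a mid vowel in word-final position, so it raises to [u]. → [iziwonwananagu].
/nekrugigotlojudo/: /o/ is a mid vowel in word-final position, so it raises to [u]. → [nekrugigotlojudu].

admefesegokokli, iziwonwananagu, nekrugigotlojudu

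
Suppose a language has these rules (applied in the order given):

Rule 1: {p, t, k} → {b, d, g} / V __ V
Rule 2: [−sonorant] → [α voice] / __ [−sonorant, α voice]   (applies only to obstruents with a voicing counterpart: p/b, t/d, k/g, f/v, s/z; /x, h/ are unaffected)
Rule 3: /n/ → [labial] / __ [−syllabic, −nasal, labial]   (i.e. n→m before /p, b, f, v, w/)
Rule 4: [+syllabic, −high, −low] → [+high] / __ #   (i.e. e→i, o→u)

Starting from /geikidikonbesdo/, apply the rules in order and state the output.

geigidigombezdu

Rule 1 (intervocalic voicing): /k/ is a voiceless stop between vowels /i/ and /i/, so it voices to [g]. /k/ is a voiceless stop between vowels /i/ and /o/, so it voices to [g]. /geikidikonbesdo/ → geigidigonbesdo.
Rule 2 (regressive voicing assimilation): /s/ precedes the voiced obstruent /d/, so it voices to [z] by assimilation. /geigidigonbesdo/ → geigidigonbezdo.
Rule 3 (nasal place assimilation): /n/ precedes the labial consonant /b/, so it assimilates in place to [m]. /geigidigonbezdo/ → geigidigombezdo.
Rule 4 (final vowel raising): /o/ is a mid vowel in word-final position, so it raises to [u]. /geigidigombezdo/ → geigidigombezdu.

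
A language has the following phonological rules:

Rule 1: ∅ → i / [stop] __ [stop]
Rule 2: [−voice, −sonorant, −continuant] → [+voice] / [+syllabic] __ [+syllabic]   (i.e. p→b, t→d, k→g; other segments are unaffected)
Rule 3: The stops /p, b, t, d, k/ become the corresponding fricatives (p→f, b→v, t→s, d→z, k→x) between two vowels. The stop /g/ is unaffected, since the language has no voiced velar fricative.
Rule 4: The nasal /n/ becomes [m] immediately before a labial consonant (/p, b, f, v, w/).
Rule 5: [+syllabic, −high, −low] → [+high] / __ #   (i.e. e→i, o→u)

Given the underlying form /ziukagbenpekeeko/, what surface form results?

ziugagivempegeegu

Rule 1 (stop-cluster i-epenthesis): /g/ and /b/ form a stop–stop cluster, so [i] is inserted between them. /ziukagbenpekeeko/ → ziukagibenpekeeko.
Rule 2 (intervocalic voicing): /k/ is a voiceless stop between vowels /u/ and /a/, so it voices to [g]. /k/ is a voiceless stop between vowels /e/ and /e/, so it voices to [g]. /k/ is a voiceless stop between vowels /e/ and /o/, so it voices to [g]. /ziukagibenpekeeko/ → ziugagibenpegeego.
Rule 3 (intervocalic spirantization): /b/ is a stop between vowels /i/ and /e/, so it spirantizes to the fricative [v]. /ziugagibenpegeego/ → ziugagivenpegeego.
Rule 4 (nasal place assimilation): /n/ precedes the labial consonant /p/, so it assimilates in place to [m]. /ziugagivenpegeego/ → ziugagivempegeego.
Rule 5 (final vowel raising): /o/ is a mid vowel in word-final position, so it raises to [u]. /ziugagivempegeego/ → ziugagivempegeegu.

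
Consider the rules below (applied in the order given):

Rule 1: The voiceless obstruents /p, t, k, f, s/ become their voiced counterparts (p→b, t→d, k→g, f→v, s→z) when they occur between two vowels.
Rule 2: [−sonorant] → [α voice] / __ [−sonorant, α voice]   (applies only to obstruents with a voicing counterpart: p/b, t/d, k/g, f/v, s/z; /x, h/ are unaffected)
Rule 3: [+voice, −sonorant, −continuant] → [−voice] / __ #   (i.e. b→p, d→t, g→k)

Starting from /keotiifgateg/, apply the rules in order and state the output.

Rule 1 (intervocalic voicing): /t/ is a voiceless obstruent between vowels /o/ and /i/, so it voices to [d]. /t/ is a voiceless obstruent between vowels /a/ and /e/, so it voices to [d]. /keotiifgateg/ → keodiifgadeg.
Rule 2 (regressive voicing assimilation): /f/ precedes the voiced obstruent /g/, so it voices to [v] by assimilation. /keodiifgadeg/ → keodiivgadeg.
Rule 3 (final devoicing): /g/ is a voiced stop in word-final position, so it devoices to [k]. /keodiivgadeg/ → keodiivgadek.

keodiivgadek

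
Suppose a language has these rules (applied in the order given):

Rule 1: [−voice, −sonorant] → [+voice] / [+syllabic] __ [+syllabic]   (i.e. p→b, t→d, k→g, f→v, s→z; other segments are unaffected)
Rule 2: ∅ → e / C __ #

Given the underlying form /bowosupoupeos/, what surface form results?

Rule 1 (intervocalic voicing): /s/ is a voiceless obstruent between vowels /o/ and /u/, so it voices to [z]. /p/ is a voiceless obstruent between vowels /u/ and /o/, so it voices to [b]. /p/ is a voiceless obstruent between vowels /u/ and /e/, so it voices to [b]. /bowosupoupeos/ → bowozuboubeos.
Rule 2 (final e-epenthesis): the form ends in the consonant /s/, so [e] is inserted word-finally. /bowozuboubeos/ → bowozuboubeose.

bowozuboubeose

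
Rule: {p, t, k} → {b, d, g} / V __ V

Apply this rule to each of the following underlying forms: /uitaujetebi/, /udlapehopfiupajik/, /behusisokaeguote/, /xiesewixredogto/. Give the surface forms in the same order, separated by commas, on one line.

/uitaujetebi/: /t/ is a voiceless stop between vowels /i/ and /a/, so it voices to [d]. /t/ is a voiceless stop between vowels /e/ and /e/, so it voices to [d]. → [uidaujedebi].
/udlapehopfiupajik/: /p/ is a voiceless stop between vowels /a/ and /e/, so it voices to [b]. /p/ is a voiceless stop between vowels /u/ and /a/, so it voices to [b]. → [udlabehopfiubajik].
/behusisokaeguote/: /k/ is a voiceless stop between vowels /o/ and /a/, so it voices to [g]. /t/ is a voiceless stop between vowels /o/ and /e/, so it voices to [d]. → [behusisogaeguode].
/xiesewixredogto/: the rule's environment is not met; surfaces unchanged as [xiesewixredogto].

uidaujedebi, udlabehopfiubajik, behusisogaeguode, xiesewixredogto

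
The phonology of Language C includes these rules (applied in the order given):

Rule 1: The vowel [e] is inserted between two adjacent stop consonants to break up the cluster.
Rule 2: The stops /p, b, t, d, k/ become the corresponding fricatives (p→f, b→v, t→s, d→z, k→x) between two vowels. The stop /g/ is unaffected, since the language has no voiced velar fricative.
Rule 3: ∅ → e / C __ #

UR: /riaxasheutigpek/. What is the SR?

riaxasheusigefeke

Rule 1 (stop-cluster e-epenthesis): /g/ and /p/ form a stop–stop cluster, so [e] is inserted between them. /riaxasheutigpek/ → riaxasheutigepek.
Rule 2 (intervocalic spirantization): /t/ is a stop between vowels /u/ and /i/, so it spirantizes to the fricative [s]. /p/ is a stop between vowels /e/ and /e/, so it spirantizes to the fricative [f]. /riaxasheutigepek/ → riaxasheusigefek.
Rule 3 (final e-epenthesis): the form ends in the consonant /k/, so [e] is inserted word-finally. /riaxasheusigefek/ → riaxasheusigefeke.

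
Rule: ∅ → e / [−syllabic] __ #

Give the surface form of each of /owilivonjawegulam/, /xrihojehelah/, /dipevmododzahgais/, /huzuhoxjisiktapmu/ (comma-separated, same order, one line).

/owilivonjawegulam/: the form ends in the consonant /m/, so [e] is inserted word-finally. → [owilivonjawegulame].
/xrihojehelah/: the form ends in the consonant /h/, so [e] is inserted word-finally. → [xrihojehelahe].
/dipevmododzahgais/: the form ends in the consonant /s/, so [e] is inserted word-finally. → [dipevmododzahgaise].
/huzuhoxjisiktapmu/: the rule's environment is not met; surfaces unchanged as [huzuhoxjisiktapmu].

owilivonjawegulame, xrihojehelahe, dipevmododzahgaise, huzuhoxjisiktapmu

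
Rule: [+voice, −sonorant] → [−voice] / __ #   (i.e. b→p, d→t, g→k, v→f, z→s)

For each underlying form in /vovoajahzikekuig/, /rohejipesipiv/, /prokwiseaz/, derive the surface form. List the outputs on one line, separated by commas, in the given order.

/vovoajahzikekuig/: /g/ is a voiced obstruent in word-final position, so it devoices to [k]. → [vovoajahzikekuik].
/rohejipesipiv/: /v/ is a voiced obstruent in word-final position, so it devoices to [f]. → [rohejipesipif].
/prokwiseaz/: /z/ is a voiced obstruent in word-final position, so it devoices to [s]. → [prokwiseas].

vovoajahzikekuik, rohejipesipif, prokwiseas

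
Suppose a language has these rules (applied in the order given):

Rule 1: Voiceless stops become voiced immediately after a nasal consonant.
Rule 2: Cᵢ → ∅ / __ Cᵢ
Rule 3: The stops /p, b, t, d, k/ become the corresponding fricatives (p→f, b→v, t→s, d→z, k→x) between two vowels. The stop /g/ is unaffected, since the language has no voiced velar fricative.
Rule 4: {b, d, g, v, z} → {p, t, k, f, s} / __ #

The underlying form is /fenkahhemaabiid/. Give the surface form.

fengahemaaviit

Rule 1 (post-nasal voicing): /k/ is a voiceless stop immediately after the nasal /n/, so it voices to [g]. /fenkahhemaabiid/ → fengahhemaabiid.
Rule 2 (degemination): /hh/ is a geminate; the first /h/ deletes. /fengahhemaabiid/ → fengahemaabiid.
Rule 3 (intervocalic spirantization): /b/ is a stop between vowels /a/ and /i/, so it spirantizes to the fricative [v]. /fengahemaabiid/ → fengahemaaviid.
Rule 4 (final devoicing): /d/ is a voiced obstruent in word-final position, so it devoices to [t]. /fengahemaaviid/ → fengahemaaviit.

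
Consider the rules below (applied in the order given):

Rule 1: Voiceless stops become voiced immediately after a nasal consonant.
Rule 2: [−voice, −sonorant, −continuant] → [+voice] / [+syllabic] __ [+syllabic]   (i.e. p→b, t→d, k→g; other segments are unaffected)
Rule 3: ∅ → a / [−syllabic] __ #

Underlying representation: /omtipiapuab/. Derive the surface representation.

omdibiabuaba

Rule 1 (post-nasal voicing): /t/ is a voiceless stop immediately after the nasal /m/, so it voices to [d]. /omtipiapuab/ → omdipiapuab.
Rule 2 (intervocalic voicing): /p/ is a voiceless stop between vowels /i/ and /i/, so it voices to [b]. /p/ is a voiceless stop between vowels /a/ and /u/, so it voices to [b]. /omdipiapuab/ → omdibiabuab.
Rule 3 (final a-epenthesis): the form ends in the consonant /b/, so [a] is inserted word-finally. /omdibiabuab/ → omdibiabuaba.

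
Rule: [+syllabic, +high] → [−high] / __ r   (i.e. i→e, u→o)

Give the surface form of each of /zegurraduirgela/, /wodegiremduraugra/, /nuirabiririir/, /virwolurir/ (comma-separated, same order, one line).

zegorraduergela, wodegeremdoraugra, nuerabererier, verwolorer

/zegurraduirgela/: /u/ is a high vowel immediately before /r/, so it lowers to [o]. /i/ is a high vowel immediately before /r/, so it lowers to [e]. → [zegorraduergela].
/wodegiremduraugra/: /i/ is a high vowel immediately before /r/, so it lowers to [e]. /u/ is a high vowel immediately before /r/, so it lowers to [o]. → [wodegeremdoraugra].
/nuirabiririir/: /i/ is a high vowel immediately before /r/, so it lowers to [e]. /i/ is a high vowel immediately before /r/, so it lowers to [e]. /i/ is a high vowel immediately before /r/, so it lowers to [e]. /i/ is a high vowel immediately before /r/, so it lowers to [e]. → [nuerabererier].
/virwolurir/: /i/ is a high vowel immediately before /r/, so it lowers to [e]. /u/ is a high vowel immediately before /r/, so it lowers to [o]. /i/ is a high vowel immediately before /r/, so it lowers to [e]. → [verwolorer].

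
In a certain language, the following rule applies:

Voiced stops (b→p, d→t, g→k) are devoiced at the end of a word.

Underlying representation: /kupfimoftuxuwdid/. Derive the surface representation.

kupfimoftuxuwdit

Scanning /kupfimoftuxuwdid/: /d/ at position 14 is not in the conditioning environment; /d/ is a voiced stop in word-final position, so it devoices to [t].
Result: [kupfimoftuxuwdit].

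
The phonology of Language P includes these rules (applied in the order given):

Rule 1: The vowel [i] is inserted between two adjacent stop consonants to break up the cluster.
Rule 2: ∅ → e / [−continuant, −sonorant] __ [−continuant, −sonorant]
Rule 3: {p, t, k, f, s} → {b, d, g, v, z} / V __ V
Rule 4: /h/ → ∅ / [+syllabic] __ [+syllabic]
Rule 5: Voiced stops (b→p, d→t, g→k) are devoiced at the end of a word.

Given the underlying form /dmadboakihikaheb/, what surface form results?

dmadiboagiigaep

Rule 1 (stop-cluster i-epenthesis): /d/ and /b/ form a stop–stop cluster, so [i] is inserted between them. /dmadboakihikaheb/ → dmadiboakihikaheb.
Rule 2 (stop-cluster e-epenthesis): no segment meets the environment; /dmadiboakihikaheb/ is unchanged.
Rule 3 (intervocalic voicing): /k/ is a voiceless obstruent between vowels /a/ and /i/, so it voices to [g]. /k/ is a voiceless obstruent between vowels /i/ and /a/, so it voices to [g]. /dmadiboakihikaheb/ → dmadiboagihigaheb.
Rule 4 (intervocalic h-deletion): /h/ occurs between vowels /i/ and /i/, so it deletes. /h/ occurs between vowels /a/ and /e/, so it deletes. /dmadiboagihigaheb/ → dmadiboagiigaeb.
Rule 5 (final devoicing): /b/ is a voiced stop in word-final position, so it devoices to [p]. /dmadiboagiigaeb/ → dmadiboagiigaep.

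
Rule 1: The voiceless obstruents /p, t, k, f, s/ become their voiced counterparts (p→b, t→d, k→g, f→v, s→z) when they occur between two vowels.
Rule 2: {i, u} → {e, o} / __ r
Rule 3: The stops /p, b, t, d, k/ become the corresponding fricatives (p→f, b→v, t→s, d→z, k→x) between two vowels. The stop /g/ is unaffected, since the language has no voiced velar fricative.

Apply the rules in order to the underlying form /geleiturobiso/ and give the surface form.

Rule 1 (intervocalic voicing): /t/ is a voiceless obstruent between vowels /i/ and /u/, so it voices to [d]. /s/ is a voiceless obstruent between vowels /i/ and /o/, so it voices to [z]. /geleiturobiso/ → geleidurobizo.
Rule 2 (pre-rhotic lowering): /u/ is a high vowel immediately before /r/, so it lowers to [o]. /geleidurobizo/ → geleidorobizo.
Rule 3 (intervocalic spirantization): /d/ is a stop between vowels /i/ and /o/, so it spirantizes to the fricative [z]. /b/ is a stop between vowels /o/ and /i/, so it spirantizes to the fricative [v]. /geleidorobizo/ → geleizorovizo.

geleizorovizo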